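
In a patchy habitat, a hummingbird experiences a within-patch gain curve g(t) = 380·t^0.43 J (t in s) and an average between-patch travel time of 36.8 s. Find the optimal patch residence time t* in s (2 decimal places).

By the marginal value theorem, leave when the instantaneous gain rate g'(t) equals the habitat-wide average g(t)/(T + t).
g'(t) = 0.43·380·t^-0.57. Setting 0.43·380·t^-0.57 = 380·t^0.43/(36.8+t) gives 0.43(36.8+t) = t, so 0.57·t = 0.43×36.8.
t* = 0.43×36.8/0.57 = 27.76 s.

27.76 s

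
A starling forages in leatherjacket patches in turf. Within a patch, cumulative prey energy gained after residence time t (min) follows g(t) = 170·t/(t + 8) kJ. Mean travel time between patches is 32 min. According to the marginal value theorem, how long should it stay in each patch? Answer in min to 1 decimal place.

By the marginal value theorem, leave when the instantaneous gain rate g'(t) equals the habitat-wide average g(t)/(T + t).
g'(t) = 170·8/(t + 8)². Setting 170·8/(t+8)² = 170t/[(t+8)(32+t)] gives 8(32+t) = t(t+8), so t² = 8×32 = 256.
t* = √256 = 16 min.

16.0 min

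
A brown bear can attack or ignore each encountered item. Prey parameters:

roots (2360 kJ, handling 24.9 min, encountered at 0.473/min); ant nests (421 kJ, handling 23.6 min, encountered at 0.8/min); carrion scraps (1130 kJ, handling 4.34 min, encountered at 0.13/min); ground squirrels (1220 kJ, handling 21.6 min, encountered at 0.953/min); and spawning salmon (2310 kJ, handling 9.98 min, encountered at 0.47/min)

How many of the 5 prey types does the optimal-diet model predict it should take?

2

E/h in descending order: carrion scraps 260, spawning salmon 231, roots 94.8, ground squirrels 56.5, ant nests 17.8 kJ/min. The optimal diet is the largest prefix of this list for which every included type satisfies E_i/h_i > R on the types above it.
Rate on top 1: 93.91. spawning salmon: 231 > 93.91 → include.
Rate on top 2: 197.1. roots: 94.8 < 197.1 → exclude; stop.
Optimal diet: carrion scraps, spawning salmon — 2 of 5 types.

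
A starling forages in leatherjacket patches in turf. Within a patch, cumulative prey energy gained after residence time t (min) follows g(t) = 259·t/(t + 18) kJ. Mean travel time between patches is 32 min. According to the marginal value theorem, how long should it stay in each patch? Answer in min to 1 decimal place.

24.0 min

Maximise g(t)/(T+t): set derivative to zero → g'(t)(T+t) = g(t).
g'(t) = 259·18/(t + 18)². Setting 259·18/(t+18)² = 259t/[(t+18)(32+t)] gives 18(32+t) = t(t+18), so t² = 18×32 = 576.
t* = √576 = 24 min.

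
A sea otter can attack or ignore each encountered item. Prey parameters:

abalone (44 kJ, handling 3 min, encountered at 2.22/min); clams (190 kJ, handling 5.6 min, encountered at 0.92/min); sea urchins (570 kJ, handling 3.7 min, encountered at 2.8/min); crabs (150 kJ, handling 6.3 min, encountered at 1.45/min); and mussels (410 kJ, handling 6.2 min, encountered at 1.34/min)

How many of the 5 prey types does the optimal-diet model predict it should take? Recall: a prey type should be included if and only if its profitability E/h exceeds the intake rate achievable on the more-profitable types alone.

1

Rank by E/h (kJ/min): sea urchins 154, mussels 66.1, clams 33.9, crabs 23.8, abalone 14.7. Include each in turn until the next type's E/h falls below the running intake rate.
Rate on top 1: 140.5. mussels: 66.1 < 140.5 → exclude; stop.
Optimal diet: sea urchins — 1 of 5 types.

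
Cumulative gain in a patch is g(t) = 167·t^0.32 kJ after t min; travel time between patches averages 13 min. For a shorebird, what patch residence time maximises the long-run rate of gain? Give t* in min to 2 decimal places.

By the marginal value theorem, leave when the instantaneous gain rate g'(t) equals the habitat-wide average g(t)/(T + t).
g'(t) = 0.32·167·t^-0.68. Setting 0.32·167·t^-0.68 = 167·t^0.32/(13+t) gives 0.32(13+t) = t, so 0.68·t = 0.32×13.
t* = 0.32×13/0.68 = 6.118 min.

6.12 min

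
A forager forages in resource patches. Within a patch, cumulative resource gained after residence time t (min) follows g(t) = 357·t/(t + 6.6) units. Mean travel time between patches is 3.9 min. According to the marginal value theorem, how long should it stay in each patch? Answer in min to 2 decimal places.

5.07 min

Maximise g(t)/(T+t): set derivative to zero → g'(t)(T+t) = g(t).
g'(t) = 357·6.6/(t + 6.6)². Setting 357·6.6/(t+6.6)² = 357t/[(t+6.6)(3.9+t)] gives 6.6(3.9+t) = t(t+6.6), so t² = 6.6×3.9 = 25.74.
t* = √25.74 = 5.073 min.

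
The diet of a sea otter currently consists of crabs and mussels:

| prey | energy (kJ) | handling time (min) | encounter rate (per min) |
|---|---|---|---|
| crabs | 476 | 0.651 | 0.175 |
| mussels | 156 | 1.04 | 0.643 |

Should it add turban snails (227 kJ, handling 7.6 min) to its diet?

Intake rate on the current diet: R = (0.175×476 + 0.643×156) / (1 + 0.175×0.651 + 0.643×1.04) = 183.6/1.783 = 103 kJ/min.
turban snails: E/h = 227/7.6 = 29.87 kJ/min.
Since 29.87 < R, time spent handling turban snails is better spent searching.

No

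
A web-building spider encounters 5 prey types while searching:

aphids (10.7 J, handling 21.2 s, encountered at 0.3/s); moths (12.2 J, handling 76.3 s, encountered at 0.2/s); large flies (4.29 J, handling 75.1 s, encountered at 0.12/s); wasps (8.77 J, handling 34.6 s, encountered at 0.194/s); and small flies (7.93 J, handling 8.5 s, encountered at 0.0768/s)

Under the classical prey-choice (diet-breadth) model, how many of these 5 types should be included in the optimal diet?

2

Profitabilities (E/h, J/s): small flies 0.933, aphids 0.505, wasps 0.253, moths 0.16, large flies 0.0571. Add prey in this order while the next type's profitability exceeds the intake rate on those already taken.
Rate on top 1: 0.3685. aphids: 0.505 > 0.3685 → include.
Rate on top 2: 0.4766. wasps: 0.253 < 0.4766 → exclude; stop.
Optimal diet: small flies, aphids — 2 of 5 types.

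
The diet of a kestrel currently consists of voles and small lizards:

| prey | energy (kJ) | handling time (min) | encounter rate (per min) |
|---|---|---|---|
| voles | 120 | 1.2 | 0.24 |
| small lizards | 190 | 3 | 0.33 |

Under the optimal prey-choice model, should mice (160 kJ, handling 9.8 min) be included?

No

Intake rate on the current diet: R = (0.24×120 + 0.33×190) / (1 + 0.24×1.2 + 0.33×3) = 91.5/2.278 = 40.17 kJ/min.
mice: E/h = 160/9.8 = 16.33 kJ/min.
Since 16.33 < R, time spent handling mice is better spent searching.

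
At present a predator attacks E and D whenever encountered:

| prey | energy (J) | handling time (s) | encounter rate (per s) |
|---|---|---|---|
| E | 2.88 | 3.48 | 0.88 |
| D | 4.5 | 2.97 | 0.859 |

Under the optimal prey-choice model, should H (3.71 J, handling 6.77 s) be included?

No

Intake rate on the current diet: R = (0.88×2.88 + 0.859×4.5) / (1 + 0.88×3.48 + 0.859×2.97) = 6.4/6.614 = 0.9677 J/s.
Profitability of H: 3.71/6.77 = 0.548 J/s.
Since 0.548 < R, time spent handling H is better spent searching.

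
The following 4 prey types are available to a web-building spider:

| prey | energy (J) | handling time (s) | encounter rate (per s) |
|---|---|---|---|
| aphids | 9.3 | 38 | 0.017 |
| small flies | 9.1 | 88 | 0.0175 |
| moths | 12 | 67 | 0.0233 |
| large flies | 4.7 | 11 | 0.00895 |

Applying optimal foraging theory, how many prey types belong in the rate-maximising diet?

3

Profitabilities (E/h, J/s): large flies 0.427, aphids 0.245, moths 0.179, small flies 0.103. Add prey in this order while the next type's profitability exceeds the intake rate on those already taken.
Rate on top 1: 0.03829. aphids: 0.245 > 0.03829 → include.
Rate on top 2: 0.1147. moths: 0.179 > 0.1147 → include.
Rate on top 3: 0.1451. small flies: 0.103 < 0.1451 → exclude; stop.
Optimal diet: large flies, aphids, moths — 3 of 4 types.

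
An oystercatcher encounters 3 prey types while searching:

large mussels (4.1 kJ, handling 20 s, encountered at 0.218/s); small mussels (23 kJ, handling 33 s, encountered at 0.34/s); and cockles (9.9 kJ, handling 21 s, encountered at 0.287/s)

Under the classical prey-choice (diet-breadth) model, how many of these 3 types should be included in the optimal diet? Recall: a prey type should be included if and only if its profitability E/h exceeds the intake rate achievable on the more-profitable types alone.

1

Profitabilities (E/h, kJ/s): small mussels 0.697, cockles 0.471, large mussels 0.205. Add prey in this order while the next type's profitability exceeds the intake rate on those already taken.
Rate on top 1: 0.6399. cockles: 0.471 < 0.6399 → exclude; stop.
Optimal diet: small mussels — 1 of 3 types.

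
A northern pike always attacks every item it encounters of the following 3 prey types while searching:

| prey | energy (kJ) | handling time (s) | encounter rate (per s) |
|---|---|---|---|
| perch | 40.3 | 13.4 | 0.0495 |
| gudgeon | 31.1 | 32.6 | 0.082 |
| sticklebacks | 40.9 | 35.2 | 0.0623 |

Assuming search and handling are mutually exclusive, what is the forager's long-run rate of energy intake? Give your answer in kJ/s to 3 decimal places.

1.086 kJ/s

R = (0.0495×40.3 + 0.082×31.1 + 0.0623×40.9) / (1 + 0.0495×13.4 + 0.082×32.6 + 0.0623×35.2) = 7.093/6.529 = 1.086 kJ/s.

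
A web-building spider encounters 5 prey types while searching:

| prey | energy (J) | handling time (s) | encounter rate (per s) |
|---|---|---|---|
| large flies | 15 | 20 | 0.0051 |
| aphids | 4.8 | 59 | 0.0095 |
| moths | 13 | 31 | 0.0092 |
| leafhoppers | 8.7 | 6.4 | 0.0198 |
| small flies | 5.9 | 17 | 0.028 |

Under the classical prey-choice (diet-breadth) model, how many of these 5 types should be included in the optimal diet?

4

Profitabilities (E/h, J/s): leafhoppers 1.36, large flies 0.75, moths 0.419, small flies 0.347, aphids 0.0814. Add prey in this order while the next type's profitability exceeds the intake rate on those already taken.
Rate on top 1: 0.1529. large flies: 0.75 > 0.1529 → include.
Rate on top 2: 0.2025. moths: 0.419 > 0.2025 → include.
Rate on top 3: 0.2433. small flies: 0.347 > 0.2433 → include.
Rate on top 4: 0.2681. aphids: 0.0814 < 0.2681 → exclude; stop.
Optimal diet: leafhoppers, large flies, moths, small flies — 4 of 5 types.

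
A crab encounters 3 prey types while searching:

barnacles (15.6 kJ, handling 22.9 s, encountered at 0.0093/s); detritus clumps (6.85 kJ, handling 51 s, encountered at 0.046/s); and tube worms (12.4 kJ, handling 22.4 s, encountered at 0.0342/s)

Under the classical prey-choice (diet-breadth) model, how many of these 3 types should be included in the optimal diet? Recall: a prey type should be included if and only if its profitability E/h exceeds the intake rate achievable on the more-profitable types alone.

Profitabilities (E/h, kJ/s): barnacles 0.681, tube worms 0.554, detritus clumps 0.134. Add prey in this order while the next type's profitability exceeds the intake rate on those already taken.
Rate on top 1: 0.1196. tube worms: 0.554 > 0.1196 → include.
Rate on top 2: 0.2876. detritus clumps: 0.134 < 0.2876 → exclude; stop.
Optimal diet: barnacles, tube worms — 2 of 3 types.

2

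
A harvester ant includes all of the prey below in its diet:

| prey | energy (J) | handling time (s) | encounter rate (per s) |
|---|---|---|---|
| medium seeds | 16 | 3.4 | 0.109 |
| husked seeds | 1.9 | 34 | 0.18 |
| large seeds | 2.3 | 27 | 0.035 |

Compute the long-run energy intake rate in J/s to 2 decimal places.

R = (0.109×16 + 0.18×1.9 + 0.035×2.3) / (1 + 0.109×3.4 + 0.18×34 + 0.035×27) = 2.167/8.436 = 0.2568 J/s.

0.26 J/s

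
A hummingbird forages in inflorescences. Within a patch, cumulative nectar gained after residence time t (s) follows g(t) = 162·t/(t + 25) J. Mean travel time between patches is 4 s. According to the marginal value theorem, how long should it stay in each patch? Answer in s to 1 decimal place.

10.0 s

Optimal t* satisfies g'(t*) = g(t*)/(T + t*).
g'(t) = 162·25/(t + 25)². Setting 162·25/(t+25)² = 162t/[(t+25)(4+t)] gives 25(4+t) = t(t+25), so t² = 25×4 = 100.
t* = √100 = 10 s.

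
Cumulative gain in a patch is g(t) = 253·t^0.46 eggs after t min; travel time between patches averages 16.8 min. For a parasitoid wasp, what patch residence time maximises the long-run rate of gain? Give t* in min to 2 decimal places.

14.31 min

Maximise g(t)/(T+t): set derivative to zero → g'(t)(T+t) = g(t).
g'(t) = 0.46·253·t^-0.54. Setting 0.46·253·t^-0.54 = 253·t^0.46/(16.8+t) gives 0.46(16.8+t) = t, so 0.54·t = 0.46×16.8.
t* = 0.46×16.8/0.54 = 14.31 min.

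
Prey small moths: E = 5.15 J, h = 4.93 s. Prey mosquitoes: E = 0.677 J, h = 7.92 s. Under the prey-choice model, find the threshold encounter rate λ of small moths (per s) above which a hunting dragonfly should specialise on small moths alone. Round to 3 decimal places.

Drop mosquitoes once their profitability E₂/h₂ falls below the rate achievable on small moths alone: E₂/h₂ = λE₁/(1 + λh₁).
Solve for λ: λE₁h₂ = E₂(1 + λh₁) → λ(E₁h₂ − E₂h₁) = E₂ → λ = E₂/(E₁h₂ − E₂h₁).
λ = 0.677/(5.15×7.92 − 0.677×4.93) = 0.677/37.45 = 0.01808 per s.

0.018 per s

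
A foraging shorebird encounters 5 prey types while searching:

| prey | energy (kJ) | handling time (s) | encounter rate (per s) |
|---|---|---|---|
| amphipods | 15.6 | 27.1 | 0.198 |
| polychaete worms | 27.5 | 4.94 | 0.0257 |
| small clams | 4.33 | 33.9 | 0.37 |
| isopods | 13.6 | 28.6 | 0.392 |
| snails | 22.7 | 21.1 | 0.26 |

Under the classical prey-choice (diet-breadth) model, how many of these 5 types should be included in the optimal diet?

E/h in descending order: polychaete worms 5.57, snails 1.08, amphipods 0.576, isopods 0.476, small clams 0.128 kJ/s. The optimal diet is the largest prefix of this list for which every included type satisfies E_i/h_i > R on the types above it.
Rate on top 1: 0.6271. snails: 1.08 > 0.6271 → include.
Rate on top 2: 0.9994. amphipods: 0.576 < 0.9994 → exclude; stop.
Optimal diet: polychaete worms, snails — 2 of 5 types.

2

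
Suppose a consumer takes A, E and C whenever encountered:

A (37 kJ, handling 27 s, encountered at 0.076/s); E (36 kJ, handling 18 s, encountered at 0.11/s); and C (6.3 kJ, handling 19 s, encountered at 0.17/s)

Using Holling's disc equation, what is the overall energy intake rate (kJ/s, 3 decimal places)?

0.949 kJ/s

Energy encountered per unit search time: 0.076×37 + 0.11×36 + 0.17×6.3 = 7.843 kJ/s.
Handling time per unit search time: 0.076×27 + 0.11×18 + 0.17×19 = 7.262.
Rate = 7.843/(1 + 7.262) = 0.9493 kJ/s.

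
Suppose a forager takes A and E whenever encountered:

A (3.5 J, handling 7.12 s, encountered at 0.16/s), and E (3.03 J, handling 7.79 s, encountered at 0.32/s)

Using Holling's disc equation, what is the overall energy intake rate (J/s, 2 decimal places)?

0.33 J/s

Energy encountered per unit search time: 0.16×3.5 + 0.32×3.03 = 1.53 J/s.
Handling time per unit search time: 0.16×7.12 + 0.32×7.79 = 3.632.
Rate = 1.53/(1 + 3.632) = 0.3302 J/s.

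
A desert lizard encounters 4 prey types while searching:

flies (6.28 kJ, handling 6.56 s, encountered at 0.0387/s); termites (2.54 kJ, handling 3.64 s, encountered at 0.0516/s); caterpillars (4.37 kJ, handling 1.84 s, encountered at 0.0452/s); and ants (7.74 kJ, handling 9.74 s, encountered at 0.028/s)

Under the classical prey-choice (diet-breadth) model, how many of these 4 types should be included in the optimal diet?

4

E/h in descending order: caterpillars 2.38, flies 0.957, ants 0.795, termites 0.698 kJ/s. The optimal diet is the largest prefix of this list for which every included type satisfies E_i/h_i > R on the types above it.
Rate on top 1: 0.1824. flies: 0.957 > 0.1824 → include.
Rate on top 2: 0.3295. ants: 0.795 > 0.3295 → include.
Rate on top 3: 0.4083. termites: 0.698 > 0.4083 → include.
Optimal diet: caterpillars, flies, ants, termites — 4 of 4 types.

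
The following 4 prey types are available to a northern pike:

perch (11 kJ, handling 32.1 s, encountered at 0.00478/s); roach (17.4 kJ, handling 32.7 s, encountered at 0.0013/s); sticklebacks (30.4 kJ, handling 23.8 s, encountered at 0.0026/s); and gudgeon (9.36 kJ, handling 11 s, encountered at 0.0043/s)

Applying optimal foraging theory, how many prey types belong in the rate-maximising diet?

Rank by E/h (kJ/s): sticklebacks 1.28, gudgeon 0.851, roach 0.532, perch 0.343. Include each in turn until the next type's E/h falls below the running intake rate.
Rate on top 1: 0.07443. gudgeon: 0.851 > 0.07443 → include.
Rate on top 2: 0.1075. roach: 0.532 > 0.1075 → include.
Rate on top 3: 0.1232. perch: 0.343 > 0.1232 → include.
Optimal diet: sticklebacks, gudgeon, roach, perch — 4 of 4 types.

4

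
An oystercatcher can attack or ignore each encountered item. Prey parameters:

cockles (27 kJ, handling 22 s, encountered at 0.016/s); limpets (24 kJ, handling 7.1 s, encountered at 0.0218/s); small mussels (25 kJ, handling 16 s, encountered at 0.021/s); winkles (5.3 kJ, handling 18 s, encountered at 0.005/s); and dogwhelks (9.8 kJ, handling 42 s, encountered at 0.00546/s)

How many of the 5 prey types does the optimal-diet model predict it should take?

Profitabilities (E/h, kJ/s): limpets 3.38, small mussels 1.56, cockles 1.23, winkles 0.294, dogwhelks 0.233. Add prey in this order while the next type's profitability exceeds the intake rate on those already taken.
Rate on top 1: 0.4531. small mussels: 1.56 > 0.4531 → include.
Rate on top 2: 0.7031. cockles: 1.23 > 0.7031 → include.
Rate on top 3: 0.8032. winkles: 0.294 < 0.8032 → exclude; stop.
Optimal diet: limpets, small mussels, cockles — 3 of 5 types.

3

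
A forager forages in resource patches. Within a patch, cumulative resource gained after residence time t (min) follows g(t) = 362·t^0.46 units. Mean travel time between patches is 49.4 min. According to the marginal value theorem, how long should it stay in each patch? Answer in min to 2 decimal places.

Optimal t* satisfies g'(t*) = g(t*)/(T + t*).
g'(t) = 0.46·362·t^-0.54. Setting 0.46·362·t^-0.54 = 362·t^0.46/(49.4+t) gives 0.46(49.4+t) = t, so 0.54·t = 0.46×49.4.
t* = 0.46×49.4/0.54 = 42.08 min.

42.08 min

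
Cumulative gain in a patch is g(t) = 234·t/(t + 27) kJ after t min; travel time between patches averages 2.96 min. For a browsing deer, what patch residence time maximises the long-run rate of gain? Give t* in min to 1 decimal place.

8.9 min

By the marginal value theorem, leave when the instantaneous gain rate g'(t) equals the habitat-wide average g(t)/(T + t).
g'(t) = 234·27/(t + 27)². Setting 234·27/(t+27)² = 234t/[(t+27)(2.96+t)] gives 27(2.96+t) = t(t+27), so t² = 27×2.96 = 79.92.
t* = √79.92 = 8.94 min.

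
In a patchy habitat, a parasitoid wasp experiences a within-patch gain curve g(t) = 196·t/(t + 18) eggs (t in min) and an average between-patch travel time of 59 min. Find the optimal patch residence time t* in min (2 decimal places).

32.59 min

By the marginal value theorem, leave when the instantaneous gain rate g'(t) equals the habitat-wide average g(t)/(T + t).
g'(t) = 196·18/(t + 18)². Setting 196·18/(t+18)² = 196t/[(t+18)(59+t)] gives 18(59+t) = t(t+18), so t² = 18×59 = 1062.
t* = √1062 = 32.59 min.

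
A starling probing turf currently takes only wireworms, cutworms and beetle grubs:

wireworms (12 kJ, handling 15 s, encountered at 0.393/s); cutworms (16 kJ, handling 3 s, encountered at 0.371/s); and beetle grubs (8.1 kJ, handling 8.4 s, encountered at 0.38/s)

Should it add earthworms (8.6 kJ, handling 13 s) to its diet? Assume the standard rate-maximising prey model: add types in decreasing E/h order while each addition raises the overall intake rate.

No

On wireworms, cutworms and beetle grubs alone, R = ΣλE/(1+Σλh) = 13.73/11.2 = 1.226 kJ/s.
Profitability of earthworms: 8.6/13 = 0.6615 kJ/s.
0.6615 < 1.226, so adding earthworms would lower the average — exclude it.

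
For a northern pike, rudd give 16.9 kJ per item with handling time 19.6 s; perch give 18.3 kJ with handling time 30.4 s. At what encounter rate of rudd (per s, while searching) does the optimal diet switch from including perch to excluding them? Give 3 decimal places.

Drop perch once their profitability E₂/h₂ falls below the rate achievable on rudd alone: E₂/h₂ = λE₁/(1 + λh₁).
Solve for λ: λE₁h₂ = E₂(1 + λh₁) → λ(E₁h₂ − E₂h₁) = E₂ → λ = E₂/(E₁h₂ − E₂h₁).
λ = 18.3/(16.9×30.4 − 18.3×19.6) = 18.3/155.1 = 0.118 per s.

0.118 per s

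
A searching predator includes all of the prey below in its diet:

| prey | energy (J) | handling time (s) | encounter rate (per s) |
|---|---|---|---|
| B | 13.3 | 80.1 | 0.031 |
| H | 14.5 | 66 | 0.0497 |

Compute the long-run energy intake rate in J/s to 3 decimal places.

0.168 J/s

Energy encountered per unit search time: 0.031×13.3 + 0.0497×14.5 = 1.133 J/s.
Handling time per unit search time: 0.031×80.1 + 0.0497×66 = 5.763.
Rate = 1.133/(1 + 5.763) = 0.1675 J/s.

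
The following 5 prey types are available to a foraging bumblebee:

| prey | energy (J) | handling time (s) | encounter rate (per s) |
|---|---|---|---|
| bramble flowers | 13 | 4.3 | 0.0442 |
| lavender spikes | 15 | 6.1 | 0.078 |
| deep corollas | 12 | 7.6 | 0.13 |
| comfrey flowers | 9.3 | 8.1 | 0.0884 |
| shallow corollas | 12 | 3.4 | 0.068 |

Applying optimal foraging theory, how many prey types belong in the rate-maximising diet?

4

E/h in descending order: shallow corollas 3.53, bramble flowers 3.02, lavender spikes 2.46, deep corollas 1.58, comfrey flowers 1.15 J/s. The optimal diet is the largest prefix of this list for which every included type satisfies E_i/h_i > R on the types above it.
Rate on top 1: 0.6628. bramble flowers: 3.02 > 0.6628 → include.
Rate on top 2: 0.9784. lavender spikes: 2.46 > 0.9784 → include.
Rate on top 3: 1.35. deep corollas: 1.58 > 1.35 → include.
Rate on top 4: 1.428. comfrey flowers: 1.15 < 1.428 → exclude; stop.
Optimal diet: shallow corollas, bramble flowers, lavender spikes, deep corollas — 4 of 5 types.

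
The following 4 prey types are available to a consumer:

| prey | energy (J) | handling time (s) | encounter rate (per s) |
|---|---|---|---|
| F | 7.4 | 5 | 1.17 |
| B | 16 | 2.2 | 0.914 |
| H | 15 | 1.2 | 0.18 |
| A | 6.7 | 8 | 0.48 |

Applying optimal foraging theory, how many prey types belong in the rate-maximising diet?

2

Profitabilities (E/h, J/s): H 12.5, B 7.27, F 1.48, A 0.838. Add prey in this order while the next type's profitability exceeds the intake rate on those already taken.
Rate on top 1: 2.22. B: 7.27 > 2.22 → include.
Rate on top 2: 5.369. F: 1.48 < 5.369 → exclude; stop.
Optimal diet: H, B — 2 of 4 types.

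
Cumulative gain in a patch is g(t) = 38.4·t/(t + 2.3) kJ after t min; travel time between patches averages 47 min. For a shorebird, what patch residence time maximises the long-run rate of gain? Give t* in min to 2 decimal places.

Maximise g(t)/(T+t): set derivative to zero → g'(t)(T+t) = g(t).
g'(t) = 38.4·2.3/(t + 2.3)². Setting 38.4·2.3/(t+2.3)² = 38.4t/[(t+2.3)(47+t)] gives 2.3(47+t) = t(t+2.3), so t² = 2.3×47 = 108.1.
t* = √108.1 = 10.4 min.

10.40 min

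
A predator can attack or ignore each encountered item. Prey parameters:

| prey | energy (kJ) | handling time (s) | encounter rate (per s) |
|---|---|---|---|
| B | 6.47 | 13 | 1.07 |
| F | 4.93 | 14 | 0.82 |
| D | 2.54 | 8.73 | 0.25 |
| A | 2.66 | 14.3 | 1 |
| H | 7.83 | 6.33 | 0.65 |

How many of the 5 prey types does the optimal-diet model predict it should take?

Profitabilities (E/h, kJ/s): H 1.24, B 0.498, F 0.352, D 0.291, A 0.186. Add prey in this order while the next type's profitability exceeds the intake rate on those already taken.
Rate on top 1: 0.9951. B: 0.498 < 0.9951 → exclude; stop.
Optimal diet: H — 1 of 5 types.

1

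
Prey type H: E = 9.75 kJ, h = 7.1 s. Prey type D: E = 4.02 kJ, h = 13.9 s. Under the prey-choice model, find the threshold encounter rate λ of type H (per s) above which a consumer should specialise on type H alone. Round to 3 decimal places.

0.038 per s

Drop type D once their profitability E₂/h₂ falls below the rate achievable on type H alone: E₂/h₂ = λE₁/(1 + λh₁).
Solve for λ: λE₁h₂ = E₂(1 + λh₁) → λ(E₁h₂ − E₂h₁) = E₂ → λ = E₂/(E₁h₂ − E₂h₁).
λ = 4.02/(9.75×13.9 − 4.02×7.1) = 4.02/107 = 0.03758 per s.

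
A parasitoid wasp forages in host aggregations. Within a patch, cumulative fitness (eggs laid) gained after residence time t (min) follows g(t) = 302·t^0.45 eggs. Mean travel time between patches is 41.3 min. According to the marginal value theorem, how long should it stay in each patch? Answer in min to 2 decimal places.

By the marginal value theorem, leave when the instantaneous gain rate g'(t) equals the habitat-wide average g(t)/(T + t).
g'(t) = 0.45·302·t^-0.55. Setting 0.45·302·t^-0.55 = 302·t^0.45/(41.3+t) gives 0.45(41.3+t) = t, so 0.55·t = 0.45×41.3.
t* = 0.45×41.3/0.55 = 33.79 min.

33.79 min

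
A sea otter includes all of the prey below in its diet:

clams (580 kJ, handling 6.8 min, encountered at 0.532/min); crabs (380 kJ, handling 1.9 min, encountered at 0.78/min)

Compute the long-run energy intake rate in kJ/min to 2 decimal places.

99.18 kJ/min

Energy encountered per unit search time: 0.532×580 + 0.78×380 = 605 kJ/min.
Handling time per unit search time: 0.532×6.8 + 0.78×1.9 = 5.1.
Rate = 605/(1 + 5.1) = 99.18 kJ/min.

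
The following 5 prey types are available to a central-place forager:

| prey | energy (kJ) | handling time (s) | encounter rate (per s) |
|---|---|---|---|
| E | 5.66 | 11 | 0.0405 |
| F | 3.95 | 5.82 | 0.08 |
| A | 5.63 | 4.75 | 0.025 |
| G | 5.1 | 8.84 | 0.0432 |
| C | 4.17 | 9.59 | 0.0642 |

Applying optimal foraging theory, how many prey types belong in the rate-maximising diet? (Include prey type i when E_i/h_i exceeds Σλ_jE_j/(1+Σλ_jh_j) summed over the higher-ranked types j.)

Profitabilities (E/h, kJ/s): A 1.19, F 0.679, G 0.577, E 0.515, C 0.435. Add prey in this order while the next type's profitability exceeds the intake rate on those already taken.
Rate on top 1: 0.1258. F: 0.679 > 0.1258 → include.
Rate on top 2: 0.2883. G: 0.577 > 0.2883 → include.
Rate on top 3: 0.3443. E: 0.515 > 0.3443 → include.
Rate on top 4: 0.3758. C: 0.435 > 0.3758 → include.
Optimal diet: A, F, G, E, C — 5 of 5 types.

5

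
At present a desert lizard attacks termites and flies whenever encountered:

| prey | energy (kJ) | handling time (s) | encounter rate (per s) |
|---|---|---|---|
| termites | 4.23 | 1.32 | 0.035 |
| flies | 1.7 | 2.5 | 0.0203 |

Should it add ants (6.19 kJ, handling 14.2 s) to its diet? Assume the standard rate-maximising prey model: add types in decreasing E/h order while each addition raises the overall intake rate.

Yes

Intake rate on the current diet: R = (0.035×4.23 + 0.0203×1.7) / (1 + 0.035×1.32 + 0.0203×2.5) = 0.1826/1.097 = 0.1664 kJ/s.
Profitability of ants: 6.19/14.2 = 0.4359 kJ/s.
Since 0.4359 > R, including ants increases the long-run rate.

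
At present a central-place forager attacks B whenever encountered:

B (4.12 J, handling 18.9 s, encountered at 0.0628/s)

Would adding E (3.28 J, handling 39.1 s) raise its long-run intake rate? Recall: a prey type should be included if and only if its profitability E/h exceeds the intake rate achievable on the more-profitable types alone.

Current rate: (0.0628×4.12)/(1 + 0.0628×18.9) = 0.1183 J/s.
Profitability of E: 3.28/39.1 = 0.08389 J/s.
0.08389 < 0.1183, so adding E would lower the average — exclude it.

No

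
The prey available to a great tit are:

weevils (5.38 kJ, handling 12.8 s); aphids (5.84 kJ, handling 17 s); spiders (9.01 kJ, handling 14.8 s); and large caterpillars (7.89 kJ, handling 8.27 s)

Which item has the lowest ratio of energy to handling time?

aphids

Profitability E/h (kJ/s): weevils = 5.38/12.8 = 0.42, aphids = 5.84/17 = 0.344, spiders = 9.01/14.8 = 0.609, large caterpillars = 7.89/8.27 = 0.954.
Ranked: large caterpillars > spiders > weevils > aphids.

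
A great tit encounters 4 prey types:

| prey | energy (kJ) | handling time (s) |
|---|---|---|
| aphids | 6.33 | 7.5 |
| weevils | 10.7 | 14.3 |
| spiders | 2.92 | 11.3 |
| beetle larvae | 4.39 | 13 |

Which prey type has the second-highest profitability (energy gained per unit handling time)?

Profitability E/h (kJ/s): aphids = 6.33/7.5 = 0.844, weevils = 10.7/14.3 = 0.748, spiders = 2.92/11.3 = 0.258, beetle larvae = 4.39/13 = 0.338.
Ranked: aphids > weevils > beetle larvae > spiders.

weevils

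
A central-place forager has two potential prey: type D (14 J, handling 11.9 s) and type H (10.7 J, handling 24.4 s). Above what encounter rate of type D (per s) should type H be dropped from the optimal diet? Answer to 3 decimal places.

0.050 per s

The zero-one rule: include type H iff E₂/h₂ > λE₁/(1+λh₁). Equality gives the switch point.
λE₁h₂ = E₂ + λE₂h₁ ⇒ λ = E₂/(E₁h₂ − E₂h₁) = 10.7/(341.6 − 127.3) = 0.04994 per s.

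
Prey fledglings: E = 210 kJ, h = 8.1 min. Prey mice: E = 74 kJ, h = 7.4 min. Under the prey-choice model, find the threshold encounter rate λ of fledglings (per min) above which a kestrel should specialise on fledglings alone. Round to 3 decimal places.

0.078 per min

Drop mice once their profitability E₂/h₂ falls below the rate achievable on fledglings alone: E₂/h₂ = λE₁/(1 + λh₁).
Solve for λ: λE₁h₂ = E₂(1 + λh₁) → λ(E₁h₂ − E₂h₁) = E₂ → λ = E₂/(E₁h₂ − E₂h₁).
λ = 74/(210×7.4 − 74×8.1) = 74/954.6 = 0.07752 per min.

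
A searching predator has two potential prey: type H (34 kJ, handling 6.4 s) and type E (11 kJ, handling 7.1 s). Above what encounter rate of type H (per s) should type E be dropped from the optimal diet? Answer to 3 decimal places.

0.064 per s

At the threshold, the rate on type H alone equals the profitability of type E: λ·34/(1 + λ·6.4) = 11/7.1 = 1.549.
Rearranging, λ(34 − 1.549×6.4) = 1.549, so λ = 1.549/24.08 = 0.06433 per s.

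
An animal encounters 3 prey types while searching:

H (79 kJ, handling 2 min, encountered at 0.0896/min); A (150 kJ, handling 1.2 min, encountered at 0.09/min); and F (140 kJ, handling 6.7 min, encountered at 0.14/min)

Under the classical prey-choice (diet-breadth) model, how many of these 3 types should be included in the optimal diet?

3

Profitabilities (E/h, kJ/min): A 125, H 39.5, F 20.9. Add prey in this order while the next type's profitability exceeds the intake rate on those already taken.
Rate on top 1: 12.18. H: 39.5 > 12.18 → include.
Rate on top 2: 15.99. F: 20.9 > 15.99 → include.
Optimal diet: A, H, F — 3 of 3 types.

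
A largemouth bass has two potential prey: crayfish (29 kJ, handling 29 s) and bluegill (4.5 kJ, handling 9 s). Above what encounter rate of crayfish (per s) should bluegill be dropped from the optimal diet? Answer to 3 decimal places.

0.034 per s

Drop bluegill once their profitability E₂/h₂ falls below the rate achievable on crayfish alone: E₂/h₂ = λE₁/(1 + λh₁).
Solve for λ: λE₁h₂ = E₂(1 + λh₁) → λ(E₁h₂ − E₂h₁) = E₂ → λ = E₂/(E₁h₂ − E₂h₁).
λ = 4.5/(29×9 − 4.5×29) = 4.5/130.5 = 0.03448 per s.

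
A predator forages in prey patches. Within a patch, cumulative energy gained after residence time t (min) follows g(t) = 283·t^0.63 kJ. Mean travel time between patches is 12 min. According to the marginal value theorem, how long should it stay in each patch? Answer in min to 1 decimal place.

Optimal t* satisfies g'(t*) = g(t*)/(T + t*).
g'(t) = 0.63·283·t^-0.37. Setting 0.63·283·t^-0.37 = 283·t^0.63/(12+t) gives 0.63(12+t) = t, so 0.37·t = 0.63×12.
t* = 0.63×12/0.37 = 20.43 min.

20.4 min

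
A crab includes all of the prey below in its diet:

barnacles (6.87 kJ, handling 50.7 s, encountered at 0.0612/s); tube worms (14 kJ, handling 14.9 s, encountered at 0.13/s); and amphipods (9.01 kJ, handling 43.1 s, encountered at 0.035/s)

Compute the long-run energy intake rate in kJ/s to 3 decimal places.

R = Σλ_iE_i / (1 + Σλ_ih_i)
Numerator: 0.0612×6.87 + 0.13×14 + 0.035×9.01 = 2.556
Denominator: 1 + 0.0612×50.7 + 0.13×14.9 + 0.035×43.1 = 7.548
R = 2.556/7.548 = 0.3386 kJ/s

0.339 kJ/s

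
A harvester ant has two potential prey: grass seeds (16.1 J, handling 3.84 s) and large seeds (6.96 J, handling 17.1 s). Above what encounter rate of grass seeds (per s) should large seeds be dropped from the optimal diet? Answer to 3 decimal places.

At the threshold, the rate on grass seeds alone equals the profitability of large seeds: λ·16.1/(1 + λ·3.84) = 6.96/17.1 = 0.407.
Rearranging, λ(16.1 − 0.407×3.84) = 0.407, so λ = 0.407/14.54 = 0.028 per s.

0.028 per s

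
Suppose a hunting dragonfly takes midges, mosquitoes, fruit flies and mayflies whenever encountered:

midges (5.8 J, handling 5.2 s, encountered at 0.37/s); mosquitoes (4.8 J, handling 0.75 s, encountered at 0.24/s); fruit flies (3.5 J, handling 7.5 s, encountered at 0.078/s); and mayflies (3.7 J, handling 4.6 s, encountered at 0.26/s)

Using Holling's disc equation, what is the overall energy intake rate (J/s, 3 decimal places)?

0.928 J/s

R = (0.37×5.8 + 0.24×4.8 + 0.078×3.5 + 0.26×3.7) / (1 + 0.37×5.2 + 0.24×0.75 + 0.078×7.5 + 0.26×4.6) = 4.533/4.885 = 0.9279 J/s.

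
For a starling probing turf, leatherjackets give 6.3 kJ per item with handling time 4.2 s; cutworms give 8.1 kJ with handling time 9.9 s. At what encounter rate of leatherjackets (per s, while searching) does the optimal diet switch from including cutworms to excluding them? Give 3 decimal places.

The zero-one rule: include cutworms iff E₂/h₂ > λE₁/(1+λh₁). Equality gives the switch point.
λE₁h₂ = E₂ + λE₂h₁ ⇒ λ = E₂/(E₁h₂ − E₂h₁) = 8.1/(62.37 − 34.02) = 0.2857 per s.

0.286 per s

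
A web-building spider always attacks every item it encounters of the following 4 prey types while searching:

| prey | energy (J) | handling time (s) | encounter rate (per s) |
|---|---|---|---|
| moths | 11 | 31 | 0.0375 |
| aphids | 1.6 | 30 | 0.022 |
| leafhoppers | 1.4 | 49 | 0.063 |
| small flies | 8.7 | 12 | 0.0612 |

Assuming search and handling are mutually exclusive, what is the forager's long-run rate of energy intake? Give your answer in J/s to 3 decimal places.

R = Σλ_iE_i / (1 + Σλ_ih_i)
Numerator: 0.0375×11 + 0.022×1.6 + 0.063×1.4 + 0.0612×8.7 = 1.068
Denominator: 1 + 0.0375×31 + 0.022×30 + 0.063×49 + 0.0612×12 = 6.644
R = 1.068/6.644 = 0.1608 J/s

0.161 J/s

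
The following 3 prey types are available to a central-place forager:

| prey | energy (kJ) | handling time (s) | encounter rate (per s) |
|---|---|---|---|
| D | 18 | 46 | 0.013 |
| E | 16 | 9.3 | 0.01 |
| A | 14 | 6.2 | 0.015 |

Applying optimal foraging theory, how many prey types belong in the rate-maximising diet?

E/h in descending order: A 2.26, E 1.72, D 0.391 kJ/s. The optimal diet is the largest prefix of this list for which every included type satisfies E_i/h_i > R on the types above it.
Rate on top 1: 0.1921. E: 1.72 > 0.1921 → include.
Rate on top 2: 0.312. D: 0.391 > 0.312 → include.
Optimal diet: A, E, D — 3 of 3 types.

3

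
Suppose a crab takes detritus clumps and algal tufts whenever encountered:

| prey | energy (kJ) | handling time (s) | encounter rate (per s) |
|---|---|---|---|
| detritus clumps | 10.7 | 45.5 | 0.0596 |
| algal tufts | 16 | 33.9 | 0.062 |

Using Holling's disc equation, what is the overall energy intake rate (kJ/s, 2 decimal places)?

0.28 kJ/s

R = (0.0596×10.7 + 0.062×16) / (1 + 0.0596×45.5 + 0.062×33.9) = 1.63/5.814 = 0.2803 kJ/s.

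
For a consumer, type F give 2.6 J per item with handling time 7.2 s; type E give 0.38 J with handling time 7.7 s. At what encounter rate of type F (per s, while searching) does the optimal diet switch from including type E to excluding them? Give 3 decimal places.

Drop type E once their profitability E₂/h₂ falls below the rate achievable on type F alone: E₂/h₂ = λE₁/(1 + λh₁).
Solve for λ: λE₁h₂ = E₂(1 + λh₁) → λ(E₁h₂ − E₂h₁) = E₂ → λ = E₂/(E₁h₂ − E₂h₁).
λ = 0.38/(2.6×7.7 − 0.38×7.2) = 0.38/17.28 = 0.02199 per s.

0.022 per s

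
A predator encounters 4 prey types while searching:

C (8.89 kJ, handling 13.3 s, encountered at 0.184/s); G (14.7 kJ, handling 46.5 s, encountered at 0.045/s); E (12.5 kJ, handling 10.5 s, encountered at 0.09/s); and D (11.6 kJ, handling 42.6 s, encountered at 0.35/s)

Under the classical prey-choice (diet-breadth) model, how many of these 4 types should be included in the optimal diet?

2

Profitabilities (E/h, kJ/s): E 1.19, C 0.668, G 0.316, D 0.272. Add prey in this order while the next type's profitability exceeds the intake rate on those already taken.
Rate on top 1: 0.5784. C: 0.668 > 0.5784 → include.
Rate on top 2: 0.6286. G: 0.316 < 0.6286 → exclude; stop.
Optimal diet: E, C — 2 of 4 types.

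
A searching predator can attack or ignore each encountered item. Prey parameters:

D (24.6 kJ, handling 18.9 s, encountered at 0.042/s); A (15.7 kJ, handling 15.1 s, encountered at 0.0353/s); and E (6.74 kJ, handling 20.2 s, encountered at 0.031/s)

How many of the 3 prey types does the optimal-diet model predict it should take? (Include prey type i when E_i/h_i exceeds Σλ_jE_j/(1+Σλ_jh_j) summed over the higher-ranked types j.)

2

E/h in descending order: D 1.3, A 1.04, E 0.334 kJ/s. The optimal diet is the largest prefix of this list for which every included type satisfies E_i/h_i > R on the types above it.
Rate on top 1: 0.576. A: 1.04 > 0.576 → include.
Rate on top 2: 0.6822. E: 0.334 < 0.6822 → exclude; stop.
Optimal diet: D, A — 2 of 3 types.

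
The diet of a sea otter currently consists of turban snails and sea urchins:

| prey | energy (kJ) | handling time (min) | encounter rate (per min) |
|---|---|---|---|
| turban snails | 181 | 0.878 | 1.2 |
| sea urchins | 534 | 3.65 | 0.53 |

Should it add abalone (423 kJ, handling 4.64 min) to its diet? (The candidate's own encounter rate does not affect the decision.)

Intake rate on the current diet: R = (1.2×181 + 0.53×534) / (1 + 1.2×0.878 + 0.53×3.65) = 500.2/3.988 = 125.4 kJ/min.
Profitability of abalone: 423/4.64 = 91.16 kJ/min.
91.16 < 125.4, so adding abalone would lower the average — exclude it.

No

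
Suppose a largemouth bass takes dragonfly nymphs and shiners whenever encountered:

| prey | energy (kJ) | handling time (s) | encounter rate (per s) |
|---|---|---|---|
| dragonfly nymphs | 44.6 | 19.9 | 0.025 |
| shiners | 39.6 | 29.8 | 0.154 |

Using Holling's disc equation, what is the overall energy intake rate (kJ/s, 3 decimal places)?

Energy encountered per unit search time: 0.025×44.6 + 0.154×39.6 = 7.213 kJ/s.
Handling time per unit search time: 0.025×19.9 + 0.154×29.8 = 5.087.
Rate = 7.213/(1 + 5.087) = 1.185 kJ/s.

1.185 kJ/s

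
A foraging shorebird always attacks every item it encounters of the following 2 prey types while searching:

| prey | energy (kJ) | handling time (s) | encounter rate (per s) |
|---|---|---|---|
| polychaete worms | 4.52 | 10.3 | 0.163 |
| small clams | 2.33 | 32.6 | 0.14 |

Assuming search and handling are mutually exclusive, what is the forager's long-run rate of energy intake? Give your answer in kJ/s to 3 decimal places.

R = Σλ_iE_i / (1 + Σλ_ih_i)
Numerator: 0.163×4.52 + 0.14×2.33 = 1.063
Denominator: 1 + 0.163×10.3 + 0.14×32.6 = 7.243
R = 1.063/7.243 = 0.1468 kJ/s

0.147 kJ/s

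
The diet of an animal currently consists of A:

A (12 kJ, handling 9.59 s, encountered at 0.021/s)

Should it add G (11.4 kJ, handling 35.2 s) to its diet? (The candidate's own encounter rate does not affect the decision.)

Yes

Intake rate on the current diet: R = (0.021×12) / (1 + 0.021×9.59) = 0.252/1.201 = 0.2098 kJ/s.
Profitability of G: 11.4/35.2 = 0.3239 kJ/s.
0.3239 > 0.2098, so adding G raises the average — include it.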